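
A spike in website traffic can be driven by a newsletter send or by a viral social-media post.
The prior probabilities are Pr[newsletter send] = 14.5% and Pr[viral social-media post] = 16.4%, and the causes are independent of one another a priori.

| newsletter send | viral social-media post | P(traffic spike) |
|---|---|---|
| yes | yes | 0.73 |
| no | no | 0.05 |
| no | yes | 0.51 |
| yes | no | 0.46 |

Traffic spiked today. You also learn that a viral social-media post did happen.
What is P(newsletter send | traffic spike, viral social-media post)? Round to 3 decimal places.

Numerator (weight on configurations with newsletter send): 0.73·0.145 = 0.105850
Denominator P(traffic spike | viral social-media post): 0.51·0.855 + 0.73·0.145 = 0.541900
Posterior = 0.105850 / 0.541900 ≈ 0.195

P(newsletter send | traffic spike, viral social-media post) ≈ 0.195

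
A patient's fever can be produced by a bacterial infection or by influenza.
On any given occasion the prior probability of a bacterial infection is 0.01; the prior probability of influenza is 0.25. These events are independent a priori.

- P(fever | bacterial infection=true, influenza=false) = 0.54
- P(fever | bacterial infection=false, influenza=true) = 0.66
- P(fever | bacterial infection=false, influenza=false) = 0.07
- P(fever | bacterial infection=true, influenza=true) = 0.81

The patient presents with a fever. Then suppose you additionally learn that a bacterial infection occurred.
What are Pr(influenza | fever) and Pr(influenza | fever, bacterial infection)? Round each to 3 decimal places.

Pr(influenza | fever) ≈ 0.747; Pr(influenza | fever, bacterial infection) ≈ 0.333

P(fever) = 0.07×0.99×0.75 + 0.66×0.99×0.25 + 0.54×0.01×0.75 + 0.81×0.01×0.25 = 0.051975 + 0.163350 + 0.004050 + 0.002025 = 0.221400
The influenza-present share is 0.163350 + 0.002025 = 0.165375.
Hence the posterior is 0.165375/0.221400 ≈ 0.747.

Now condition on the additional information:
P(fever | bacterial infection) = 0.54*0.75 + 0.81*0.25 = 0.405000 + 0.202500 = 0.607500
Restricting to configurations with influenza present: 0.81*0.25 = 0.202500.
So P(influenza | fever, bacterial infection) = 0.202500/0.607500 ≈ 0.333.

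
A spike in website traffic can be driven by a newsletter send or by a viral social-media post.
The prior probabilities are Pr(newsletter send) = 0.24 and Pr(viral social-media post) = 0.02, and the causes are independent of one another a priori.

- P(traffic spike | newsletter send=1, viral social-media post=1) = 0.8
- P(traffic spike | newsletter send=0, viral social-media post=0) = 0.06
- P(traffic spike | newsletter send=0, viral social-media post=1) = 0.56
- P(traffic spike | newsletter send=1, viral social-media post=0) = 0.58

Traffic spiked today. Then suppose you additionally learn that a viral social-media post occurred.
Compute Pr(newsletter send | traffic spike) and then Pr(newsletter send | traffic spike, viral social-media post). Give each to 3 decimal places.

Pr(newsletter send | traffic spike) ≈ 0.725; Pr(newsletter send | traffic spike, viral social-media post) ≈ 0.311

Enumerate the 4 (newsletter send, viral social-media post) configurations and weight by the priors:
  P(traffic spike) = 0.06*0.76*0.98 + 0.56*0.76*0.02 + 0.58*0.24*0.98 + 0.8*0.24*0.02
        = 0.044688 + 0.008512 + 0.136416 + 0.003840 = 0.193456
Keeping only the newsletter send-present terms gives 0.140256, so
  P(newsletter send | traffic spike) = 0.140256 / 0.193456 ≈ 0.725

With the extra evidence:
Sum P(traffic spike|·) weighted by the priors over both values of newsletter send:
  P(traffic spike | viral social-media post) = 0.56*0.76 + 0.8*0.24
        = 0.425600 + 0.192000 = 0.617600
The terms with newsletter send present sum to 0.192000, so
  P(newsletter send | traffic spike, viral social-media post) = 0.192000 / 0.617600 ≈ 0.311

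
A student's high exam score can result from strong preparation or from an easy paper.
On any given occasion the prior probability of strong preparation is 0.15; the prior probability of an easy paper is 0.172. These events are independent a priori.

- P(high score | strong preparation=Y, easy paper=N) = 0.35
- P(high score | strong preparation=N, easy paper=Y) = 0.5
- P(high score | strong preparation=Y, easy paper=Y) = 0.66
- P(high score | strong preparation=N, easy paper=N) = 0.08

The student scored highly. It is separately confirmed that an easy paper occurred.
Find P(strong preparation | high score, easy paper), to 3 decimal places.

P(strong preparation | high score, easy paper) ≈ 0.189

Weight on strong preparation=true, given the evidence: 0.66×0.15 = 0.099000
The normalizing constant is 0.5×0.85 + 0.66×0.15 = 0.524000
P(strong preparation | high score, easy paper) = 0.099000/0.524000 ≈ 0.189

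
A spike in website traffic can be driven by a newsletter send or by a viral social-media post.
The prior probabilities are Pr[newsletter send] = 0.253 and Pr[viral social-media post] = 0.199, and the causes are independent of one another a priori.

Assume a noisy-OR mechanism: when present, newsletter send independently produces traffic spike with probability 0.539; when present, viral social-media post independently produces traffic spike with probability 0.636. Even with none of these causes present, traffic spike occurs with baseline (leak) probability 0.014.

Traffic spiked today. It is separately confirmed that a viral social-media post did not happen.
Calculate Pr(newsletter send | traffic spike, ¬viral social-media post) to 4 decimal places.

Pr(newsletter send | traffic spike, ¬viral social-media post) ≈ 0.9296

Under noisy-OR, P(traffic spike | causes) = 1 − (1−0.014)·∏(1−qᵢ) over the active causes.
P(traffic spike | ¬viral social-media post) = 0.014*0.747 + 0.545454*0.253 = 0.010458 + 0.138000 = 0.148458
The newsletter send-present share is 0.545454*0.253 = 0.138000.
Hence the posterior is 0.138000/0.148458 ≈ 0.9296.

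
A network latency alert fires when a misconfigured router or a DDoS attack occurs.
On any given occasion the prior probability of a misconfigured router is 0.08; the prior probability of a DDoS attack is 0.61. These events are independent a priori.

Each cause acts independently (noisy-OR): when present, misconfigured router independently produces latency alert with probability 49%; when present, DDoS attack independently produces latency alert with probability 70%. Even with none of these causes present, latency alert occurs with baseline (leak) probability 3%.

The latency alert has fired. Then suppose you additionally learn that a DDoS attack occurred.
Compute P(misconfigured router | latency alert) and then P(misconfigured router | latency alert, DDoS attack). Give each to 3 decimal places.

Under noisy-OR, P(latency alert | causes) = 1 − (1−0.03)·∏(1−qᵢ) over the active causes.
Enumerate the 4 (misconfigured router, DDoS attack) configurations and weight by the priors:
  P(latency alert) = 0.03*0.92*0.39 + 0.709*0.92*0.61 + 0.5053*0.08*0.39 + 0.85159*0.08*0.61
        = 0.010764 + 0.397891 + 0.015765 + 0.041558 = 0.465978
Keeping only the misconfigured router-present terms gives 0.057323, so
  P(misconfigured router | latency alert) = 0.057323 / 0.465978 ≈ 0.123

Now also conditioning on DDoS attack=true:
P(latency alert | DDoS attack) = 0.709*0.92 + 0.85159*0.08 = 0.652280 + 0.068127 = 0.720407
The misconfigured router-present share is 0.85159*0.08 = 0.068127.
P(misconfigured router | latency alert, DDoS attack) = 0.068127 / 0.720407 ≈ 0.095

P(misconfigured router | latency alert) ≈ 0.123; P(misconfigured router | latency alert, DDoS attack) ≈ 0.095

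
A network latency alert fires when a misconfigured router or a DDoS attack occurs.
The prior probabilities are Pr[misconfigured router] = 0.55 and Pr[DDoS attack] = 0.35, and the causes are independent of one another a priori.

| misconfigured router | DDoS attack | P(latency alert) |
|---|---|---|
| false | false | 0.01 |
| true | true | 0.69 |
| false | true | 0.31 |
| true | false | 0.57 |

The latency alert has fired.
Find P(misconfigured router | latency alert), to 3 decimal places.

P(misconfigured router | latency alert) ≈ 0.867

P(latency alert) = 0.01*0.45*0.65 + 0.31*0.45*0.35 + 0.57*0.55*0.65 + 0.69*0.55*0.35 = 0.002925 + 0.048825 + 0.203775 + 0.132825 = 0.388350
Of this, 0.336600 comes from 0.203775 + 0.132825 (the misconfigured router=true cases).
P(misconfigured router | latency alert) = 0.336600 / 0.388350 ≈ 0.867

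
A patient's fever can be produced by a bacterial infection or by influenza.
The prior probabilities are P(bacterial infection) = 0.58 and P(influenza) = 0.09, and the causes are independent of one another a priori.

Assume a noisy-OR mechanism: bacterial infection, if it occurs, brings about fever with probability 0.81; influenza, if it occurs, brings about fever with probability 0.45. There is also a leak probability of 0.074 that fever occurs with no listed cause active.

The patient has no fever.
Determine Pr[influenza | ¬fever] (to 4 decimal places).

Under noisy-OR, P(fever | causes) = 1 − (1−0.074)·∏(1−qᵢ) over the active causes.
P(¬fever) = 0.926*0.42*0.91 + 0.5093*0.42*0.09 + 0.17594*0.58*0.91 + 0.096767*0.58*0.09 = 0.353917 + 0.019252 + 0.092861 + 0.005051 = 0.471081
The influenza-present share is 0.019252 + 0.005051 = 0.024303.
So P(influenza | ¬fever) = 0.024303/0.471081 ≈ 0.0516.

Pr[influenza | ¬fever] ≈ 0.0516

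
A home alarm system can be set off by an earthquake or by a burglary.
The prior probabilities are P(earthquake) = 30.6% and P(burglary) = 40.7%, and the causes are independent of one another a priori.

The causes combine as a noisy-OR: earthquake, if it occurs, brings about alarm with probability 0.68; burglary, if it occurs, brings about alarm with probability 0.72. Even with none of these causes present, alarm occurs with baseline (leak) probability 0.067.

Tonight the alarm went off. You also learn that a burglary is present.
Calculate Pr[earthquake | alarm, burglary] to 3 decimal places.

Under noisy-OR, P(alarm | causes) = 1 − (1−0.067)·∏(1−qᵢ) over the active causes.
For the numerator, keep only earthquake=true terms: 0.916403×0.306 = 0.280419
Normalizer over all consistent configurations: 0.73876×0.694 + 0.916403×0.306 = 0.793118
Posterior = 0.280419 / 0.793118 ≈ 0.354

Pr[earthquake | alarm, burglary] ≈ 0.354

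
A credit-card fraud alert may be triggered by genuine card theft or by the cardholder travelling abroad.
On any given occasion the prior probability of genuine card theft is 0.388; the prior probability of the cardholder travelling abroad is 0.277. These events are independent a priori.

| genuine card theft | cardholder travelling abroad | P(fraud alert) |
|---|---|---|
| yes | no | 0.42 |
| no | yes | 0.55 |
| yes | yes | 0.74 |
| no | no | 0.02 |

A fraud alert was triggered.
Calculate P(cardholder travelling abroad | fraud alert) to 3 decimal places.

By total probability over the 4 (genuine card theft, cardholder travelling abroad) configurations:
  P(fraud alert) = 0.02×0.612×0.723 + 0.55×0.612×0.277 + 0.42×0.388×0.723 + 0.74×0.388×0.277
        = 0.008850 + 0.093238 + 0.117820 + 0.079532 = 0.299440
The terms with cardholder travelling abroad present sum to 0.172770, so
  P(cardholder travelling abroad | fraud alert) = 0.172770 / 0.299440 ≈ 0.577

P(cardholder travelling abroad | fraud alert) ≈ 0.577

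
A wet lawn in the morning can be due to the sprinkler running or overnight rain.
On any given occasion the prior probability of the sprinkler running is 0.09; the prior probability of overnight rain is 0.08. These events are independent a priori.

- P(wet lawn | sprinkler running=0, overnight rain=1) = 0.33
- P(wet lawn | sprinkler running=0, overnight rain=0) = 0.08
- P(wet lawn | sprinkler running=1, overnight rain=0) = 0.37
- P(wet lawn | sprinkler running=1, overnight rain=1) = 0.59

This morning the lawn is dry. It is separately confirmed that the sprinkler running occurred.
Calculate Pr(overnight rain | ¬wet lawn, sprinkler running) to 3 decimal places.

Sum P(¬wet lawn|·) weighted by the priors over both values of overnight rain:
  P(¬wet lawn | sprinkler running) = 0.63×0.92 + 0.41×0.08
        = 0.579600 + 0.032800 = 0.612400
Keeping only the overnight rain-present terms gives 0.032800, so
  P(overnight rain | ¬wet lawn, sprinkler running) = 0.032800 / 0.612400 ≈ 0.054

Pr(overnight rain | ¬wet lawn, sprinkler running) ≈ 0.054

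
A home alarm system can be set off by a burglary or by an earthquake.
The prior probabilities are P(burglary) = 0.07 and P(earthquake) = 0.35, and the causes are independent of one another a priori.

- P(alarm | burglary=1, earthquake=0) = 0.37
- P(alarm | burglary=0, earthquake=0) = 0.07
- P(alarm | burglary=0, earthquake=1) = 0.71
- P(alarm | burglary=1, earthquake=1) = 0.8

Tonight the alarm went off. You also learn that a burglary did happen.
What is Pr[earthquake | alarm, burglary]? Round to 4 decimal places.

Enumerate both values of earthquake and weight by the priors:
  P(alarm | burglary) = 0.37*0.65 + 0.8*0.35
        = 0.240500 + 0.280000 = 0.520500
Keeping only the earthquake-present terms gives 0.280000, so
  P(earthquake | alarm, burglary) = 0.280000 / 0.520500 ≈ 0.5379

Pr[earthquake | alarm, burglary] ≈ 0.5379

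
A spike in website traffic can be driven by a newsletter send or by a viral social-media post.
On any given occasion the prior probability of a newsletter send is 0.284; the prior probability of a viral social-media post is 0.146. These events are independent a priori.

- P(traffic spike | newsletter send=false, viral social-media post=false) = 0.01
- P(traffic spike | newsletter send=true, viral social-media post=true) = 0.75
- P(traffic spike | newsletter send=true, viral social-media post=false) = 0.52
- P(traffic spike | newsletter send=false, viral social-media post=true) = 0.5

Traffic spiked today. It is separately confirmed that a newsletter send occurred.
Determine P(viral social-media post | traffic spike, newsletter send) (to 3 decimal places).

P(viral social-media post | traffic spike, newsletter send) ≈ 0.198

P(traffic spike | newsletter send) = 0.52·0.854 + 0.75·0.146 = 0.444080 + 0.109500 = 0.553580
The viral social-media post-present share is 0.75·0.146 = 0.109500.
Hence the posterior is 0.109500/0.553580 ≈ 0.198.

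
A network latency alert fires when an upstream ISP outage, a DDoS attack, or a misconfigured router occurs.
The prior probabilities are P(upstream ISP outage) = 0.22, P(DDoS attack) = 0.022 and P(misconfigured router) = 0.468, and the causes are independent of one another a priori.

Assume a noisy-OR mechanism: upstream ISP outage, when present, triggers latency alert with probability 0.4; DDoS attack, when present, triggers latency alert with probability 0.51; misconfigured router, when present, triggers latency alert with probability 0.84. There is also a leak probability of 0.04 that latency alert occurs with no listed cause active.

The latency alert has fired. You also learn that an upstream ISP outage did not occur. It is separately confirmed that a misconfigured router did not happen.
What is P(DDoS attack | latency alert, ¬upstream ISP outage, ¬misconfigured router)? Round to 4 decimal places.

P(DDoS attack | latency alert, ¬upstream ISP outage, ¬misconfigured router) ≈ 0.2295

Under noisy-OR, P(latency alert | causes) = 1 − (1−0.04)·∏(1−qᵢ) over the active causes.
By total probability over both values of DDoS attack:
  P(latency alert | ¬upstream ISP outage, ¬misconfigured router) = 0.04*0.978 + 0.5296*0.022
        = 0.039120 + 0.011651 = 0.050771
The terms with DDoS attack present sum to 0.011651, so
  P(DDoS attack | latency alert, ¬upstream ISP outage, ¬misconfigured router) = 0.011651 / 0.050771 ≈ 0.2295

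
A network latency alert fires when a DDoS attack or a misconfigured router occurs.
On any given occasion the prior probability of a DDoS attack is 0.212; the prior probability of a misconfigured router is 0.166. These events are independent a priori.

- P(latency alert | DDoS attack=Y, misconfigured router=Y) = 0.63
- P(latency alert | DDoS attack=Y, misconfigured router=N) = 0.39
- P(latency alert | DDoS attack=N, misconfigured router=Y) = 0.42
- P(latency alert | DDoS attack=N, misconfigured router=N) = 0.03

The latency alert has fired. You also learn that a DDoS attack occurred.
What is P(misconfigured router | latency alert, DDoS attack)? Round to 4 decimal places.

P(latency alert | DDoS attack) = 0.39·0.834 + 0.63·0.166 = 0.325260 + 0.104580 = 0.429840
Restricting to configurations with misconfigured router present: 0.63·0.166 = 0.104580.
So P(misconfigured router | latency alert, DDoS attack) = 0.104580/0.429840 ≈ 0.2433.

P(misconfigured router | latency alert, DDoS attack) ≈ 0.2433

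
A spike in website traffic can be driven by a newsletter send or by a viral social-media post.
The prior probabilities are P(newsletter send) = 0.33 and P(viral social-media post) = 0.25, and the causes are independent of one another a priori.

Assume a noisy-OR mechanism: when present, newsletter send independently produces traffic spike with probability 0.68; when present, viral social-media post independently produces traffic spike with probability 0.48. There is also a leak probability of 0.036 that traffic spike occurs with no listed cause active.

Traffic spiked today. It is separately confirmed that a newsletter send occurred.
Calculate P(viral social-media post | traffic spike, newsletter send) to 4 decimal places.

P(viral social-media post | traffic spike, newsletter send) ≈ 0.2881

Under noisy-OR, P(traffic spike | causes) = 1 − (1−0.036)·∏(1−qᵢ) over the active causes.
Enumerate both values of viral social-media post and weight by the priors:
  P(traffic spike | newsletter send) = 0.69152*0.75 + 0.83959*0.25
        = 0.518640 + 0.209897 = 0.728537
The terms with viral social-media post present sum to 0.209897, so
  P(viral social-media post | traffic spike, newsletter send) = 0.209897 / 0.728537 ≈ 0.2881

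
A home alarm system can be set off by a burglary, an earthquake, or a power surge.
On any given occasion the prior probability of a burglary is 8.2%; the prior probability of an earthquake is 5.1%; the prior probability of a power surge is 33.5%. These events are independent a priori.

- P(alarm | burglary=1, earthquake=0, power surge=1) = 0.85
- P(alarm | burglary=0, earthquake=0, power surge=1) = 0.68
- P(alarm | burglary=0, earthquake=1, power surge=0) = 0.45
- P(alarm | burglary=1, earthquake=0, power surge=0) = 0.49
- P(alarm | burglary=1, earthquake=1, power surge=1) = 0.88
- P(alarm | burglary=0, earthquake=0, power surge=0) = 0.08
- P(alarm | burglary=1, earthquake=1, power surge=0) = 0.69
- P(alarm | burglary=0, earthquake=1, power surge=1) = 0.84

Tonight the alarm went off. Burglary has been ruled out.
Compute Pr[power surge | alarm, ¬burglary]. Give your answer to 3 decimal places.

Pr[power surge | alarm, ¬burglary] ≈ 0.778

P(alarm | ¬burglary) = 0.08*0.949*0.665 + 0.68*0.949*0.335 + 0.45*0.051*0.665 + 0.84*0.051*0.335 = 0.050487 + 0.216182 + 0.015262 + 0.014351 = 0.296282
The power surge-present share is 0.216182 + 0.014351 = 0.230533.
P(power surge | alarm, ¬burglary) = 0.230533 / 0.296282 ≈ 0.778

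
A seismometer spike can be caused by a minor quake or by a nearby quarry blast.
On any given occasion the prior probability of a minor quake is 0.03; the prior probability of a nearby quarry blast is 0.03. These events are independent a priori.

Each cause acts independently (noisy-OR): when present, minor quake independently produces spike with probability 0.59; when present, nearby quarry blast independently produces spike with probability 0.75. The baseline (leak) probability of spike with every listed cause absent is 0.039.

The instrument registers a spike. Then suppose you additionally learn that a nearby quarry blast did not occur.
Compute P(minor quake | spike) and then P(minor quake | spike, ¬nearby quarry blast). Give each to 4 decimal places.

Under noisy-OR, P(spike | causes) = 1 − (1−0.039)·∏(1−qᵢ) over the active causes.
P(spike) = 0.039·0.97·0.97 + 0.75975·0.97·0.03 + 0.60599·0.03·0.97 + 0.901497·0.03·0.03 = 0.036695 + 0.022109 + 0.017634 + 0.000811 = 0.077249
Of this, 0.018445 comes from 0.017634 + 0.000811 (the minor quake=true cases).
So P(minor quake | spike) = 0.018445/0.077249 ≈ 0.2388.

Now condition on the additional information:
P(spike | ¬nearby quarry blast) = 0.039*0.97 + 0.60599*0.03 = 0.037830 + 0.018180 = 0.056010
Of this, 0.018180 comes from 0.60599*0.03 (the minor quake=true cases).
So P(minor quake | spike, ¬nearby quarry blast) = 0.018180/0.056010 ≈ 0.3246.
Ruling out nearby quarry blast raises the posterior on minor quake — the flip side of explaining away.

P(minor quake | spike) ≈ 0.2388; P(minor quake | spike, ¬nearby quarry blast) ≈ 0.3246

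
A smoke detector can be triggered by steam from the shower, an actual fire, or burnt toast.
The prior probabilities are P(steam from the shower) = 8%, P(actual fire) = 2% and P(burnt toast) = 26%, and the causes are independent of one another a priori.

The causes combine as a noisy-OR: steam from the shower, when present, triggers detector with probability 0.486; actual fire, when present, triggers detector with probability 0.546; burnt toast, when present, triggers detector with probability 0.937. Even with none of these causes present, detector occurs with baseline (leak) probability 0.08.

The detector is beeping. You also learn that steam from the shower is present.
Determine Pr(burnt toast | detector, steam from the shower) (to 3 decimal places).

Under noisy-OR, P(detector | causes) = 1 − (1−0.08)·∏(1−qᵢ) over the active causes.
Enumerate the 4 (actual fire, burnt toast) configurations and weight by the priors:
  P(detector | steam from the shower) = 0.52712×0.98×0.74 + 0.970209×0.98×0.26 + 0.785312×0.02×0.74 + 0.986475×0.02×0.26
        = 0.382267 + 0.247209 + 0.011623 + 0.005130 = 0.646229
Configurations with burnt toast contribute 0.252339, so
  P(burnt toast | detector, steam from the shower) = 0.252339 / 0.646229 ≈ 0.390

Pr(burnt toast | detector, steam from the shower) ≈ 0.390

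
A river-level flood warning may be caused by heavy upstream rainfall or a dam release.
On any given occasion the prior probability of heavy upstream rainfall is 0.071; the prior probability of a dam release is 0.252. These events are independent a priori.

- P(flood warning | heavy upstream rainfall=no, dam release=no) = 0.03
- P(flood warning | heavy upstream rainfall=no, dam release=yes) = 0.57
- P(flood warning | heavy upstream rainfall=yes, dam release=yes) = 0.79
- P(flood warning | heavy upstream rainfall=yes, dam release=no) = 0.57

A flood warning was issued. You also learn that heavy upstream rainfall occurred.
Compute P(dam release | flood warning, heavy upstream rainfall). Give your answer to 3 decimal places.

By total probability over both values of dam release:
  P(flood warning | heavy upstream rainfall) = 0.57×0.748 + 0.79×0.252
        = 0.426360 + 0.199080 = 0.625440
Configurations with dam release contribute 0.199080, so
  P(dam release | flood warning, heavy upstream rainfall) = 0.199080 / 0.625440 ≈ 0.318

P(dam release | flood warning, heavy upstream rainfall) ≈ 0.318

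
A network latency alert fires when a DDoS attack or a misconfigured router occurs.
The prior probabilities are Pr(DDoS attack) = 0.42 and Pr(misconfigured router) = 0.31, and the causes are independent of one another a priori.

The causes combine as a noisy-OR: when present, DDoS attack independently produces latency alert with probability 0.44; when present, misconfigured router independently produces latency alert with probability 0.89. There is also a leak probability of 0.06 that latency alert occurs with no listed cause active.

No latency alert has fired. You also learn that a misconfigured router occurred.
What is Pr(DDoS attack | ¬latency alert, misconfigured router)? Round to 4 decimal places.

Pr(DDoS attack | ¬latency alert, misconfigured router) ≈ 0.2885

Under noisy-OR, P(latency alert | causes) = 1 − (1−0.06)·∏(1−qᵢ) over the active causes.
Numerator (weight on configurations with DDoS attack): 0.057904×0.42 = 0.024320
The normalizing constant is 0.1034×0.58 + 0.057904×0.42 = 0.084292
Posterior = 0.024320 / 0.084292 ≈ 0.2885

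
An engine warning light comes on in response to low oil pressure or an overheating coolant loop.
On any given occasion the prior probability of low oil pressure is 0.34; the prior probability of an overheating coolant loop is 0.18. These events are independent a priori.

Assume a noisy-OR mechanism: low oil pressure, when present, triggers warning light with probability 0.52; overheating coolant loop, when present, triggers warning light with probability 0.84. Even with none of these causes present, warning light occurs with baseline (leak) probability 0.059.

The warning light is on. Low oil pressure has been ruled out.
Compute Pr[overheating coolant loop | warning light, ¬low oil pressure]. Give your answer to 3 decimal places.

Pr[overheating coolant loop | warning light, ¬low oil pressure] ≈ 0.760

Under noisy-OR, P(warning light | causes) = 1 − (1−0.059)·∏(1−qᵢ) over the active causes.
Numerator (weight on configurations with overheating coolant loop): 0.84944·0.18 = 0.152899
The normalizing constant is 0.059·0.82 + 0.84944·0.18 = 0.201279
Posterior = 0.152899 / 0.201279 ≈ 0.760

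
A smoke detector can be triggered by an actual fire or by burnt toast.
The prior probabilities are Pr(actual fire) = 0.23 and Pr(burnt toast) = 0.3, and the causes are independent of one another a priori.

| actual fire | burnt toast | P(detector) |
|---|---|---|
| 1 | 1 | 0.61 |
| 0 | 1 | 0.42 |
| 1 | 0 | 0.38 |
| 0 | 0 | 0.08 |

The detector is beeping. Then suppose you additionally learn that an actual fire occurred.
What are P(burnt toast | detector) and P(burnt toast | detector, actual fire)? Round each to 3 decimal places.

Numerator (weight on configurations with burnt toast): 0.097020 + 0.042090 = 0.139110
The normalizing constant is 0.08*0.77*0.7 + 0.42*0.77*0.3 + 0.38*0.23*0.7 + 0.61*0.23*0.3 = 0.243410
Posterior = 0.139110 / 0.243410 ≈ 0.572

Now condition on the additional information:
Enumerate both values of burnt toast and weight by the priors:
  P(detector | actual fire) = 0.38·0.7 + 0.61·0.3
        = 0.266000 + 0.183000 = 0.449000
Configurations with burnt toast contribute 0.183000, so
  P(burnt toast | detector, actual fire) = 0.183000 / 0.449000 ≈ 0.408
— actual fire explains away the evidence for burnt toast.

P(burnt toast | detector) ≈ 0.572; P(burnt toast | detector, actual fire) ≈ 0.408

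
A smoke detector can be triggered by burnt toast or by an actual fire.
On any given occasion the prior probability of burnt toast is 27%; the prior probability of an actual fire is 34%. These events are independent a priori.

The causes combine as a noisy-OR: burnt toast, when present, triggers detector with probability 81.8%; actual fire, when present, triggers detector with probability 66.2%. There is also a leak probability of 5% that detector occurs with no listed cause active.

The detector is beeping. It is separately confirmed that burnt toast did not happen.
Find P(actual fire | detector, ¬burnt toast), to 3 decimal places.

P(actual fire | detector, ¬burnt toast) ≈ 0.875

Under noisy-OR, P(detector | causes) = 1 − (1−0.05)·∏(1−qᵢ) over the active causes.
Sum P(detector|·) weighted by the priors over both values of actual fire:
  P(detector | ¬burnt toast) = 0.05×0.66 + 0.6789×0.34
        = 0.033000 + 0.230826 = 0.263826
Keeping only the actual fire-present terms gives 0.230826, so
  P(actual fire | detector, ¬burnt toast) = 0.230826 / 0.263826 ≈ 0.875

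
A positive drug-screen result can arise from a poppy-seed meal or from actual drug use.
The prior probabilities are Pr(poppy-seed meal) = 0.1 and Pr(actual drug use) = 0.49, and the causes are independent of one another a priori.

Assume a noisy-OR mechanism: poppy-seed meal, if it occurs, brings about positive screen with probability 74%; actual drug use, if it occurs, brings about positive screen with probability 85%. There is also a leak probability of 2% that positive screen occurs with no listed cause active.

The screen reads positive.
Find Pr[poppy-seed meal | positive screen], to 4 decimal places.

Under noisy-OR, P(positive screen | causes) = 1 − (1−0.02)·∏(1−qᵢ) over the active causes.
P(positive screen) = 0.02*0.9*0.51 + 0.853*0.9*0.49 + 0.7452*0.1*0.51 + 0.96178*0.1*0.49 = 0.009180 + 0.376173 + 0.038005 + 0.047127 = 0.470485
Of this, 0.085132 comes from 0.038005 + 0.047127 (the poppy-seed meal=true cases).
P(poppy-seed meal | positive screen) = 0.085132 / 0.470485 ≈ 0.1809

Pr[poppy-seed meal | positive screen] ≈ 0.1809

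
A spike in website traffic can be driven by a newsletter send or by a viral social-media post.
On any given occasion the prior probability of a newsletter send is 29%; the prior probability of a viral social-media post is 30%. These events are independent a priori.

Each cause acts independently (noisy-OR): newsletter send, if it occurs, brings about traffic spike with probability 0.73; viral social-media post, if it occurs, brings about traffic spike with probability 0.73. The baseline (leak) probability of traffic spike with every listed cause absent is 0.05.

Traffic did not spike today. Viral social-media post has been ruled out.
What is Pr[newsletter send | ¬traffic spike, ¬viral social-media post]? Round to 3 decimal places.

Under noisy-OR, P(traffic spike | causes) = 1 − (1−0.05)·∏(1−qᵢ) over the active causes.
P(¬traffic spike | ¬viral social-media post) = 0.95×0.71 + 0.2565×0.29 = 0.674500 + 0.074385 = 0.748885
The newsletter send-present share is 0.2565×0.29 = 0.074385.
Hence the posterior is 0.074385/0.748885 ≈ 0.099.

Pr[newsletter send | ¬traffic spike, ¬viral social-media post] ≈ 0.099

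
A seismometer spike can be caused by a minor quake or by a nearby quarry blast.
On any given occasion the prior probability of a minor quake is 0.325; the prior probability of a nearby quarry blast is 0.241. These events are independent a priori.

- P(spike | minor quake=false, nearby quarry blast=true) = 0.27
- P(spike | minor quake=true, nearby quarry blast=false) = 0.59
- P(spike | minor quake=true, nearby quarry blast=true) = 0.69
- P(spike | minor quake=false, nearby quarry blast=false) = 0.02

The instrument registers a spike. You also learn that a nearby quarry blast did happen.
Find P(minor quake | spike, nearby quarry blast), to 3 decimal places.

P(minor quake | spike, nearby quarry blast) ≈ 0.552

Sum P(spike|·) weighted by the priors over both values of minor quake:
  P(spike | nearby quarry blast) = 0.27·0.675 + 0.69·0.325
        = 0.182250 + 0.224250 = 0.406500
Keeping only the minor quake-present terms gives 0.224250, so
  P(minor quake | spike, nearby quarry blast) = 0.224250 / 0.406500 ≈ 0.552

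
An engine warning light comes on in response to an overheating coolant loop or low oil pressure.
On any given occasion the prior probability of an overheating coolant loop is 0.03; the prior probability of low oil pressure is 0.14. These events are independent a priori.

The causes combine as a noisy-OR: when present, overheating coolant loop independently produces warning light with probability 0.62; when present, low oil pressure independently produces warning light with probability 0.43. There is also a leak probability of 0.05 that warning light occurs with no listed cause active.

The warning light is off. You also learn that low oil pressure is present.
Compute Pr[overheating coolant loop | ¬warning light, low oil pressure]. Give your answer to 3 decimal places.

Under noisy-OR, P(warning light | causes) = 1 − (1−0.05)·∏(1−qᵢ) over the active causes.
P(¬warning light | low oil pressure) = 0.5415*0.97 + 0.20577*0.03 = 0.525255 + 0.006173 = 0.531428
Of this, 0.006173 comes from 0.20577*0.03 (the overheating coolant loop=true cases).
Hence the posterior is 0.006173/0.531428 ≈ 0.012.

Pr[overheating coolant loop | ¬warning light, low oil pressure] ≈ 0.012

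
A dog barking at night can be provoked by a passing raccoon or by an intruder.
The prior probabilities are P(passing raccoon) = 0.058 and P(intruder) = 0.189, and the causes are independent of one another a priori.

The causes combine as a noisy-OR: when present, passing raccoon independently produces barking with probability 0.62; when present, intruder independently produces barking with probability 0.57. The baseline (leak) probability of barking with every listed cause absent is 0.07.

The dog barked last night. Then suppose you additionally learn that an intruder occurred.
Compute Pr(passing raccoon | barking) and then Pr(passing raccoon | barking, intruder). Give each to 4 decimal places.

Under noisy-OR, P(barking | causes) = 1 − (1−0.07)·∏(1−qᵢ) over the active causes.
P(barking) = 0.07·0.942·0.811 + 0.6001·0.942·0.189 + 0.6466·0.058·0.811 + 0.848038·0.058·0.189 = 0.053477 + 0.106841 + 0.030415 + 0.009296 = 0.200029
Restricting to configurations with passing raccoon present: 0.030415 + 0.009296 = 0.039711.
So P(passing raccoon | barking) = 0.039711/0.200029 ≈ 0.1985.

With the extra evidence:
Weight on passing raccoon=true, given the evidence: 0.848038×0.058 = 0.049186
The normalizing constant is 0.6001×0.942 + 0.848038×0.058 = 0.614480
Posterior = 0.049186 / 0.614480 ≈ 0.0800

Pr(passing raccoon | barking) ≈ 0.1985; Pr(passing raccoon | barking, intruder) ≈ 0.0800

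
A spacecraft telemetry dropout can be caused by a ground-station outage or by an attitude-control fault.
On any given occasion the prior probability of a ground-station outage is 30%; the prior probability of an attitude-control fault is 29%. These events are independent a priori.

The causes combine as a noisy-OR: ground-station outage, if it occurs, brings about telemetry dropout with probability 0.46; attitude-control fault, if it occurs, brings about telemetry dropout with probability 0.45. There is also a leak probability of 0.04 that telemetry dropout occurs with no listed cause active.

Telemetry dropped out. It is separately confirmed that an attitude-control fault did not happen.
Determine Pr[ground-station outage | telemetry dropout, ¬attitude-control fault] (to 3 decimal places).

Under noisy-OR, P(telemetry dropout | causes) = 1 − (1−0.04)·∏(1−qᵢ) over the active causes.
Enumerate both values of ground-station outage and weight by the priors:
  P(telemetry dropout | ¬attitude-control fault) = 0.04×0.7 + 0.4816×0.3
        = 0.028000 + 0.144480 = 0.172480
Keeping only the ground-station outage-present terms gives 0.144480, so
  P(ground-station outage | telemetry dropout, ¬attitude-control fault) = 0.144480 / 0.172480 ≈ 0.838

Pr[ground-station outage | telemetry dropout, ¬attitude-control fault] ≈ 0.838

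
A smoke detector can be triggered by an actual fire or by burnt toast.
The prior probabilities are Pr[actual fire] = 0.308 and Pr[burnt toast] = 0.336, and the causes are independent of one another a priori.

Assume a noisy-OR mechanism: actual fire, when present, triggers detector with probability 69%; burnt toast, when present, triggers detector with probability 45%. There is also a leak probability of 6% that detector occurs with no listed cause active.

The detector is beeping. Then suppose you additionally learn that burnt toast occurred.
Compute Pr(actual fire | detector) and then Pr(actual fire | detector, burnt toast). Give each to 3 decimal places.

Pr(actual fire | detector) ≈ 0.624; Pr(actual fire | detector, burnt toast) ≈ 0.436

Under noisy-OR, P(detector | causes) = 1 − (1−0.06)·∏(1−qᵢ) over the active causes.
Weight on actual fire=true, given the evidence: 0.144917 + 0.086902 = 0.231819
The normalizing constant is 0.06·0.692·0.664 + 0.483·0.692·0.336 + 0.7086·0.308·0.664 + 0.83973·0.308·0.336 = 0.371691
Posterior = 0.231819 / 0.371691 ≈ 0.624

Now condition on the additional information:
Numerator (weight on configurations with actual fire): 0.83973×0.308 = 0.258637
Denominator P(detector | burnt toast): 0.483×0.692 + 0.83973×0.308 = 0.592873
P(actual fire | detector, burnt toast) = 0.258637/0.592873 ≈ 0.436
Conditioning on burnt toast lowers the posterior on actual fire: the classic explaining-away effect in a common-effect structure.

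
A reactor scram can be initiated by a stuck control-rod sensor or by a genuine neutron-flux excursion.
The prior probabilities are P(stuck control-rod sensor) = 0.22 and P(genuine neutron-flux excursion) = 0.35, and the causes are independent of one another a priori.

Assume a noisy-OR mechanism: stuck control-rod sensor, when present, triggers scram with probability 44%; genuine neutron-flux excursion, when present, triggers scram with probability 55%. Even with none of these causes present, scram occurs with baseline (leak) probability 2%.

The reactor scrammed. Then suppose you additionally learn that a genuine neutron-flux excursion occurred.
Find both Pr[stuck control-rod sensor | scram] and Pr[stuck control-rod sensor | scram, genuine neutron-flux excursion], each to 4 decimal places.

Under noisy-OR, P(scram | causes) = 1 − (1−0.02)·∏(1−qᵢ) over the active causes.
Weight on stuck control-rod sensor=true, given the evidence: 0.064522 + 0.057984 = 0.122506
Normalizer over all consistent configurations: 0.02*0.78*0.65 + 0.559*0.78*0.35 + 0.4512*0.22*0.65 + 0.75304*0.22*0.35 = 0.285253
Posterior = 0.122506 / 0.285253 ≈ 0.4295

Now also conditioning on genuine neutron-flux excursion=true:
P(scram | genuine neutron-flux excursion) = 0.559×0.78 + 0.75304×0.22 = 0.436020 + 0.165669 = 0.601689
The stuck control-rod sensor-present share is 0.75304×0.22 = 0.165669.
So P(stuck control-rod sensor | scram, genuine neutron-flux excursion) = 0.165669/0.601689 ≈ 0.2753.

Pr[stuck control-rod sensor | scram] ≈ 0.4295; Pr[stuck control-rod sensor | scram, genuine neutron-flux excursion] ≈ 0.2753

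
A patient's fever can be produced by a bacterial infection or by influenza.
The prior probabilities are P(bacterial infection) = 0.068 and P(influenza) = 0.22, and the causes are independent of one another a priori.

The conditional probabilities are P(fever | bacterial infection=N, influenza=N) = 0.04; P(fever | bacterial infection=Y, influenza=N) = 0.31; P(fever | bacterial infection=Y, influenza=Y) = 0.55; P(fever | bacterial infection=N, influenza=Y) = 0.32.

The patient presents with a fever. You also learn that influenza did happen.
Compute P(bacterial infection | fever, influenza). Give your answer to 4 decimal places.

P(bacterial infection | fever, influenza) ≈ 0.1114

P(fever | influenza) = 0.32·0.932 + 0.55·0.068 = 0.298240 + 0.037400 = 0.335640
Of this, 0.037400 comes from 0.55·0.068 (the bacterial infection=true cases).
P(bacterial infection | fever, influenza) = 0.037400 / 0.335640 ≈ 0.1114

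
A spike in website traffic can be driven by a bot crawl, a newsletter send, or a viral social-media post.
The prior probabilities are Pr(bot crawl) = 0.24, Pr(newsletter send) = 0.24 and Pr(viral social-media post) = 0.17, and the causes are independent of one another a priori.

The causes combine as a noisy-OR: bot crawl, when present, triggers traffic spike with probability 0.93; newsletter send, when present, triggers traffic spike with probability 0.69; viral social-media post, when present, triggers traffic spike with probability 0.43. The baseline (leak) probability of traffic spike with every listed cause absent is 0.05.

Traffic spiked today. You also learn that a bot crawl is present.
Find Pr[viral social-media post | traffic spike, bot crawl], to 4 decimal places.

Under noisy-OR, P(traffic spike | causes) = 1 − (1−0.05)·∏(1−qᵢ) over the active causes.
For the numerator, keep only viral social-media post=true terms: 0.124303 + 0.040321 = 0.164624
Normalizer over all consistent configurations: 0.9335*0.76*0.83 + 0.962095*0.76*0.17 + 0.979385*0.24*0.83 + 0.988249*0.24*0.17 = 0.948569
Posterior = 0.164624 / 0.948569 ≈ 0.1735

Pr[viral social-media post | traffic spike, bot crawl] ≈ 0.1735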